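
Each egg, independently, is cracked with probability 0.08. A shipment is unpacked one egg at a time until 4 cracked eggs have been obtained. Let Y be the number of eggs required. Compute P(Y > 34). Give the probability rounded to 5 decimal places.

Needing more than 34 eggs ⇔ fewer than 4 successes in the first 34. With X ~ Binomial(34, 0.08), P(Y > 34) = P(X ≤ 3).
  k=0: C(34,0)·0.08^0·0.92^34 = 0.0587200
  k=1: C(34,1)·0.08^1·0.92^33 = 0.1736070
  k=2: C(34,2)·0.08^2·0.92^32 = 0.2490883
  k=3: C(34,3)·0.08^3·0.92^31 = 0.2310384
P(X ≤ 3) = 0.7124537

0.71245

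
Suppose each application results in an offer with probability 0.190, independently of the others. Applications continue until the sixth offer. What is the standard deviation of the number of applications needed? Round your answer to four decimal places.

11.6028

Y = total applications until the sixth success; negative binomial with r=6, p=0.19.
SD(Y) = √[r(1−p)/p²] = √(134.626039) = 11.602846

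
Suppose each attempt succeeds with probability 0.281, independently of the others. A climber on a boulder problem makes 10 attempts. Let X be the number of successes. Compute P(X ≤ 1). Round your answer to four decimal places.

0.1812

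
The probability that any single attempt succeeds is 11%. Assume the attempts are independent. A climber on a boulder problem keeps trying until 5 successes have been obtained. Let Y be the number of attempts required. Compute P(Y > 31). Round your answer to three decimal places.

Needing more than 31 attempts ⇔ fewer than 5 successes in the first 31. With X ~ Binomial(31, 0.11), P(Y > 31) = P(X ≤ 4).
  k=0: C(31,0)·0.11^0·0.89^31 = 0.02698
  k=1: C(31,1)·0.11^1·0.89^30 = 0.10338
  k=2: C(31,2)·0.11^2·0.89^29 = 0.19167
  k=3: C(31,3)·0.11^3·0.89^28 = 0.22900
  k=4: C(31,4)·0.11^4·0.89^27 = 0.19812
P(X ≤ 4) = 0.74915

0.749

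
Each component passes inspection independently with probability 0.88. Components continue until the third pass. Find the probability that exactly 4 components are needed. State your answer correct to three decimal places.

0.245

Y = trial on which the third success occurs; negative binomial, r=3, p=0.88.
P(Y=4) = C(3,2) · p^3 · (1−p)^1
= 3 · 0.68147 · 0.12 = 0.24533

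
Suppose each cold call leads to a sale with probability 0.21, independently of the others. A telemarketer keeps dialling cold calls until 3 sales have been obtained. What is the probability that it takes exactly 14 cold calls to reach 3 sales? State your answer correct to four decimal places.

Y = trial on which the third success occurs; negative binomial, r=3, p=0.21.
P(Y=14) = C(13,2) · p^3 · (1−p)^11
= 78 · 0.009261 · 0.074799 = 0.054032

0.0540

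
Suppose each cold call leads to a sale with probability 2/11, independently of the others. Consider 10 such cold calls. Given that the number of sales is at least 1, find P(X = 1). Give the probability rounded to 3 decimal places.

0.345

X ~ Binomial(10, 0.181818). Want P(X=1 | X≥1) = P(X=1) / P(X≥1).
P(X=1) = C(10,1)·0.181818^1·0.818182^9 = 0.29873
P(X≥1) = 1 − 0.13443 = 0.86557
Ratio = 0.29873 / 0.86557 = 0.34513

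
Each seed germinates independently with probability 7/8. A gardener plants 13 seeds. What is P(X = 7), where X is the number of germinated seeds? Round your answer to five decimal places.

0.00257

X ~ Binomial(n=13, p=0.875).
P(X=7) = C(13,7) · p^7 · (1−p)^6
= 1716 · 0.3927 · 3.8147e-06 = 0.0025706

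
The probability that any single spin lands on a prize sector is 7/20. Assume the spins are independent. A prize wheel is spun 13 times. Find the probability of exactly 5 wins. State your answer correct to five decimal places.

X ~ Binomial(n=13, p=0.35).
P(X=5) = C(13,5) · p^5 · (1−p)^8
= 1287 · 0.0052522 · 0.031864 = 0.2153900

0.21539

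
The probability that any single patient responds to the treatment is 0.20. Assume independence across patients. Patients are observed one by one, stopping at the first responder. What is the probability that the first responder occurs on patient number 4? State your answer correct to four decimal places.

0.1024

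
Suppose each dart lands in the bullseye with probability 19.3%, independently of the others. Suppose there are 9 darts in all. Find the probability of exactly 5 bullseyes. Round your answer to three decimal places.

X ~ Binomial(n=9, p=0.193).
P(X=5) = C(9,5) · p^5 · (1−p)^4
= 126 · 0.00026779 · 0.42413 = 0.01431

0.014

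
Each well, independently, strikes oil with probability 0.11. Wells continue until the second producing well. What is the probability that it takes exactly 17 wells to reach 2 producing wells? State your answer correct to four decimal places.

0.0337

Y = trial on which the second success occurs; negative binomial, r=2, p=0.11.
P(Y=17) = C(16,1) · p^2 · (1−p)^15
= 16 · 0.0121 · 0.17412 = 0.033710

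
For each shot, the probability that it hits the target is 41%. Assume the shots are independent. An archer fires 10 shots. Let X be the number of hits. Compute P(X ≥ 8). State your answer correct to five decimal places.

X ~ Binomial(10, 0.41); P(X ≥ 8) = Σ C(10,k) p^k (1−p)^(10−k) over k:
  k=8: C(10,8)·0.41^8·0.59^2 = 0.0125080
  k=9: C(10,9)·0.41^9·0.59^1 = 0.0019316
  k=10: C(10,10)·0.41^10·0.59^0 = 0.0001342
Total = 0.0145738

0.01457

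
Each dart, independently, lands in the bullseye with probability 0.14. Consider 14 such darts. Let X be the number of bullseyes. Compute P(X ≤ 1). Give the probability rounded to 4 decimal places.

X ~ Binomial(14, 0.14); P(X ≤ 1) = Σ C(14,k) p^k (1−p)^(14−k) over k:
  k=0: C(14,0)·0.14^0·0.86^14 = 0.121054
  k=1: C(14,1)·0.14^1·0.86^13 = 0.275890
Total = 0.396944

0.3969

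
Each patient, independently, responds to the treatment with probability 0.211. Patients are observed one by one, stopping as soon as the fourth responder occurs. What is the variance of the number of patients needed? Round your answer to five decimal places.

Y = total patients until the fourth success; negative binomial with r=4, p=0.211.
Var(Y) = r(1−p)/p² = 4·0.789 / 0.211² = 70.8878956

70.88790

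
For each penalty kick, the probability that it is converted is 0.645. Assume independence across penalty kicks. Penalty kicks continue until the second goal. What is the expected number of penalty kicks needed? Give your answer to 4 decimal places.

3.1008

Y = total penalty kicks until the second success; negative binomial with r=2, p=0.645.
E[Y] = r / p = 2 / 0.645 = 3.100775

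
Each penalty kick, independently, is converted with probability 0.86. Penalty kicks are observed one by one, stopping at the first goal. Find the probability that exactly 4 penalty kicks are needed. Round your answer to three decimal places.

Geometric (trials to first success), p = 0.86.
P(Y = 4) = (1−p)^3 · p = 0.002744 · 0.86 = 0.00236

0.002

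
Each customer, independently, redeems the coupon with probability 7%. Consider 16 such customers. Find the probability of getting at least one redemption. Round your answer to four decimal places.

0.6869

P(at least one) = 1 − P(none) = 1 − (1 − 0.07)^16
= 1 − 0.313132 = 0.686868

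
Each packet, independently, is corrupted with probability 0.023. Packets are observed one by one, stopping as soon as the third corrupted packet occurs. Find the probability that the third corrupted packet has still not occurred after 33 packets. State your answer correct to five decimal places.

0.96025

Needing more than 33 packets ⇔ fewer than 3 successes in the first 33. With X ~ Binomial(33, 0.023), P(Y > 33) = P(X ≤ 2).
  k=0: C(33,0)·0.023^0·0.977^33 = 0.4640028
  k=1: C(33,1)·0.023^1·0.977^32 = 0.3604689
  k=2: C(33,2)·0.023^2·0.977^31 = 0.1357754
P(X ≤ 2) = 0.9602471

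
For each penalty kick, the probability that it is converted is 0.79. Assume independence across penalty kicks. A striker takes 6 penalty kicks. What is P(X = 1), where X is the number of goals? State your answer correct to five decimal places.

0.00194

X ~ Binomial(n=6, p=0.79).
P(X=1) = C(6,1) · p^1 · (1−p)^5
= 6 · 0.79 · 0.00040841 = 0.0019359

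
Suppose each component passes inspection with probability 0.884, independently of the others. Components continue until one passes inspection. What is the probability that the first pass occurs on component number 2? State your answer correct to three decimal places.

Geometric (trials to first success), p = 0.884.
P(Y = 2) = (1−p)^1 · p = 0.116 · 0.884 = 0.10254

0.103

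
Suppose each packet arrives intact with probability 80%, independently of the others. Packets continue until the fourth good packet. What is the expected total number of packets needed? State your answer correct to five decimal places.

5.00000

Y = total packets until the fourth success; negative binomial with r=4, p=0.80.
E[Y] = r / p = 4 / 0.80 = 5.0000000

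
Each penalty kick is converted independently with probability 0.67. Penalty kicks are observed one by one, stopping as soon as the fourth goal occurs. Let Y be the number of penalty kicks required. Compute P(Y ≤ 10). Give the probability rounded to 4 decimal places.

Finishing within 10 penalty kicks ⇔ at least 4 successes in the first 10. With X ~ Binomial(10, 0.67), P(Y ≤ 10) = 1 − P(X ≤ 3).
  k=0: C(10,0)·0.67^0·0.33^10 = 0.000015
  k=1: C(10,1)·0.67^1·0.33^9 = 0.000311
  k=2: C(10,2)·0.67^2·0.33^8 = 0.002841
  k=3: C(10,3)·0.67^3·0.33^7 = 0.015382
1 − 0.018549 = 0.981451

0.9815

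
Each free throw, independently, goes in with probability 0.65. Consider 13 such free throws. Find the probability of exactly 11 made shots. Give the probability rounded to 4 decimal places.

X ~ Binomial(n=13, p=0.65).
P(X=11) = C(13,11) · p^11 · (1−p)^2
= 78 · 0.0087508 · 0.1225 = 0.083614

0.0836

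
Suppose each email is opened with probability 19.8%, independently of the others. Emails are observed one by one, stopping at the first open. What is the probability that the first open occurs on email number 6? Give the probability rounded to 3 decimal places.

0.066

Geometric (trials to first success), p = 0.198.
P(Y = 6) = (1−p)^5 · p = 0.3318 · 0.198 = 0.06570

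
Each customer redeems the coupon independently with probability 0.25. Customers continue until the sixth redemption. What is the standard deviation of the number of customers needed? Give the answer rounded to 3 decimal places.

8.485

Y = total customers until the sixth success; negative binomial with r=6, p=0.25.
SD(Y) = √[r(1−p)/p²] = √(72.00000) = 8.48528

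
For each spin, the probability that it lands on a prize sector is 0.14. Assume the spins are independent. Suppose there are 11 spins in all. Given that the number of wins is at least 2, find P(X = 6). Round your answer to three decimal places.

0.003

X ~ Binomial(11, 0.14). Want P(X=6 | X≥2) = P(X=6) / P(X≥2).
P(X=6) = C(11,6)·0.14^6·0.86^5 = 0.00164
P(X≥2) = 1 − 0.19032 − 0.34080 = 0.46888
Ratio = 0.00164 / 0.46888 = 0.00349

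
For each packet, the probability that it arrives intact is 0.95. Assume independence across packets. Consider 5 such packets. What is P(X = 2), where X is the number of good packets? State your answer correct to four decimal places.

0.0011

X ~ Binomial(n=5, p=0.95).
P(X=2) = C(5,2) · p^2 · (1−p)^3
= 10 · 0.9025 · 0.000125 = 0.001128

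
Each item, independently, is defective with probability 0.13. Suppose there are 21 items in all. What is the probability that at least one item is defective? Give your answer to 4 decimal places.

0.9463

P(at least one) = 1 − P(none) = 1 − (1 − 0.13)^21
= 1 − 0.053691 = 0.946309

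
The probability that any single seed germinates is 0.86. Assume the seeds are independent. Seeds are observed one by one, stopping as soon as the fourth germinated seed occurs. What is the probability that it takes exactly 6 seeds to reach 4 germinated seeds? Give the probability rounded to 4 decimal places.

Y = trial on which the fourth success occurs; negative binomial, r=4, p=0.86.
P(Y=6) = C(5,3) · p^4 · (1−p)^2
= 10 · 0.54701 · 0.0196 = 0.107214

0.1072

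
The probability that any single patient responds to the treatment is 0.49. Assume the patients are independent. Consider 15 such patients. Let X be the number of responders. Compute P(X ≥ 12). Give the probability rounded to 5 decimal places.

0.01450

X ~ Binomial(15, 0.49); P(X ≥ 12) = Σ C(15,k) p^k (1−p)^(15−k) over k:
  k=12: C(15,12)·0.49^12·0.51^3 = 0.0115631
  k=13: C(15,13)·0.49^13·0.51^2 = 0.0025638
  k=14: C(15,14)·0.49^14·0.51^1 = 0.0003519
  k=15: C(15,15)·0.49^15·0.51^0 = 0.0000225
Total = 0.0145013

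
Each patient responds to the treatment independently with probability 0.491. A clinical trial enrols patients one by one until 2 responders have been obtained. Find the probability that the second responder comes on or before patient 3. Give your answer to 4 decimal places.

Finishing within 3 patients ⇔ at least 2 successes in the first 3. With X ~ Binomial(3, 0.491), P(Y ≤ 3) = 1 − P(X ≤ 1).
  k=0: C(3,0)·0.491^0·0.509^3 = 0.131872
  k=1: C(3,1)·0.491^1·0.509^2 = 0.381626
1 − 0.513499 = 0.486501

0.4865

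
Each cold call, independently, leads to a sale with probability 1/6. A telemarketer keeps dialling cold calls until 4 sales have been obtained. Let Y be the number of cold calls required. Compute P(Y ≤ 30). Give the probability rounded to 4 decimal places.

0.7604

Finishing within 30 cold calls ⇔ at least 4 successes in the first 30. With X ~ Binomial(30, 0.166667), P(Y ≤ 30) = 1 − P(X ≤ 3).
  k=0: C(30,0)·0.166667^0·0.833333^30 = 0.004213
  k=1: C(30,1)·0.166667^1·0.833333^29 = 0.025276
  k=2: C(30,2)·0.166667^2·0.833333^28 = 0.073301
  k=3: C(30,3)·0.166667^3·0.833333^27 = 0.136829
1 − 0.239620 = 0.760380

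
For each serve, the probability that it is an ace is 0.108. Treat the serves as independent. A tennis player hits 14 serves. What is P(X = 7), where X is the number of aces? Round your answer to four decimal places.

0.0003

X ~ Binomial(n=14, p=0.108).
P(X=7) = C(14,7) · p^7 · (1−p)^7
= 3432 · 1.7138e-07 · 0.44932 = 0.000264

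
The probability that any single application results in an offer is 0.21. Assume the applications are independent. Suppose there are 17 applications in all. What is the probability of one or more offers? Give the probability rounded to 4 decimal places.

0.9818

P(at least one) = 1 − P(none) = 1 − (1 − 0.21)^17
= 1 − 0.018183 = 0.981817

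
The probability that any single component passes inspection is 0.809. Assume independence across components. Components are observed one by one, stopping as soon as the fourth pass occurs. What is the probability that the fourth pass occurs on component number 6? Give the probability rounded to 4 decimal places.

0.1563

Y = trial on which the fourth success occurs; negative binomial, r=4, p=0.809.
P(Y=6) = C(5,3) · p^4 · (1−p)^2
= 10 · 0.42835 · 0.036481 = 0.156265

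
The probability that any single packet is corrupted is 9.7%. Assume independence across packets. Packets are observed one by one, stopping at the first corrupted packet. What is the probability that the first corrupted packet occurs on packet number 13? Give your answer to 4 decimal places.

0.0285

Geometric (trials to first success), p = 0.097.
P(Y = 13) = (1−p)^12 · p = 0.29394 · 0.097 = 0.028512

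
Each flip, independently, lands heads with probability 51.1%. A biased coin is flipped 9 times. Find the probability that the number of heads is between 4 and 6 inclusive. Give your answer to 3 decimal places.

0.666

X ~ Binomial(9, 0.511); P(4 ≤ X ≤ 6) = Σ C(9,k) p^k (1−p)^(9−k) over k:
  k=4: C(9,4)·0.511^4·0.489^5 = 0.24021
  k=5: C(9,5)·0.511^5·0.489^4 = 0.25102
  k=6: C(9,6)·0.511^6·0.489^3 = 0.17488
Total = 0.66611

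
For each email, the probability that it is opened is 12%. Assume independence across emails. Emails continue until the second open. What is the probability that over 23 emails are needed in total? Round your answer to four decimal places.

Needing more than 23 emails ⇔ fewer than 2 successes in the first 23. With X ~ Binomial(23, 0.12), P(Y > 23) = P(X ≤ 1).
  k=0: C(23,0)·0.12^0·0.88^23 = 0.052857
  k=1: C(23,1)·0.12^1·0.88^22 = 0.165778
P(X ≤ 1) = 0.218635

0.2186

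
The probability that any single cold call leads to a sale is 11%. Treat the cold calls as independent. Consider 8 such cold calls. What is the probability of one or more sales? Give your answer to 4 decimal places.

P(at least one) = 1 − P(none) = 1 − (1 − 0.11)^8
= 1 − 0.393659 = 0.606341

0.6063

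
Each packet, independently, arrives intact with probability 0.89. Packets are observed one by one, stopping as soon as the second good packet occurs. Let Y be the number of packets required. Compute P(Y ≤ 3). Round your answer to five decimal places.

0.96636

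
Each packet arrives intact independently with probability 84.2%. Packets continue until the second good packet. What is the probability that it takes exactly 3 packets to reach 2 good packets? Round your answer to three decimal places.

Y = trial on which the second success occurs; negative binomial, r=2, p=0.842.
P(Y=3) = C(2,1) · p^2 · (1−p)^1
= 2 · 0.70896 · 0.158 = 0.22403

0.224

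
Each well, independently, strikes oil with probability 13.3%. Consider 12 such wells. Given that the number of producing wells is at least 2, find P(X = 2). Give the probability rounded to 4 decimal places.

0.5747

X ~ Binomial(12, 0.133). Want P(X=2 | X≥2) = P(X=2) / P(X≥2).
P(X=2) = C(12,2)·0.133^2·0.867^10 = 0.280181
P(X≥2) = 1 − 0.180397 − 0.332080 = 0.487523
Ratio = 0.280181 / 0.487523 = 0.574703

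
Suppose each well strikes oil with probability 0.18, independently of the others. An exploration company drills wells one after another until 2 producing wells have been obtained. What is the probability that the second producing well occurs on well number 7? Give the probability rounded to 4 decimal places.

0.0721

Y = trial on which the second success occurs; negative binomial, r=2, p=0.18.
P(Y=7) = C(6,1) · p^2 · (1−p)^5
= 6 · 0.0324 · 0.37074 = 0.072072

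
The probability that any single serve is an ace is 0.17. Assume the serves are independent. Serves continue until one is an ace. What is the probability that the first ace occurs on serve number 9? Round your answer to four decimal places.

Geometric (trials to first success), p = 0.17.
P(Y = 9) = (1−p)^8 · p = 0.22523 · 0.17 = 0.038289

0.0383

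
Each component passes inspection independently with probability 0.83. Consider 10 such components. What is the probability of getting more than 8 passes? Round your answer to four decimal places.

0.4730

X ~ Binomial(10, 0.83); P(X ≥ 9) = Σ C(10,k) p^k (1−p)^(10−k) over k:
  k=9: C(10,9)·0.83^9·0.17^1 = 0.317798
  k=10: C(10,10)·0.83^10·0.17^0 = 0.155160
Total = 0.472959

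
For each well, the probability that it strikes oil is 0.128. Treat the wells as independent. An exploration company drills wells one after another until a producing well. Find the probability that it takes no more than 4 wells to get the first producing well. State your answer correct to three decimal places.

Y = number of wells to the first success; geometric, p = 0.128.
P(Y ≤ 4) = 1 − (1−p)^4 = 1 − 0.57818 = 0.42182

0.422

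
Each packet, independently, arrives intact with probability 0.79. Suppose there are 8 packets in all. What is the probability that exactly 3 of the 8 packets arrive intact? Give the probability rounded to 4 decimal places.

0.0113

X ~ Binomial(n=8, p=0.79).
P(X=3) = C(8,3) · p^3 · (1−p)^5
= 56 · 0.49304 · 0.00040841 = 0.011276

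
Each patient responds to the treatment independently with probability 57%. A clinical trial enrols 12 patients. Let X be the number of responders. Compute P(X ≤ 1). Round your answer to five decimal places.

0.00068

X ~ Binomial(12, 0.57); P(X ≤ 1) = Σ C(12,k) p^k (1−p)^(12−k) over k:
  k=0: C(12,0)·0.57^0·0.43^12 = 0.0000400
  k=1: C(12,1)·0.57^1·0.43^11 = 0.0006356
Total = 0.0006756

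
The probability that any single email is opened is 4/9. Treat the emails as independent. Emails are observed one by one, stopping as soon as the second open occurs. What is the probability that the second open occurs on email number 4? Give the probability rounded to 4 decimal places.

0.1829

Y = trial on which the second success occurs; negative binomial, r=2, p=0.444444.
P(Y=4) = C(3,1) · p^2 · (1−p)^2
= 3 · 0.19753 · 0.30864 = 0.182899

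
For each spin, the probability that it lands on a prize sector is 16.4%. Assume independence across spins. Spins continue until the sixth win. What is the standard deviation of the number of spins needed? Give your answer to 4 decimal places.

Y = total spins until the sixth success; negative binomial with r=6, p=0.164.
SD(Y) = √[r(1−p)/p²] = √(186.496133) = 13.656359

13.6564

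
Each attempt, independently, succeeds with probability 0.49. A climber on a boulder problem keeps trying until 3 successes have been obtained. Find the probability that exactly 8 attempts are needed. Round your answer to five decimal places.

0.08524

Y = trial on which the third success occurs; negative binomial, r=3, p=0.49.
P(Y=8) = C(7,2) · p^3 · (1−p)^5
= 21 · 0.11765 · 0.034503 = 0.0852429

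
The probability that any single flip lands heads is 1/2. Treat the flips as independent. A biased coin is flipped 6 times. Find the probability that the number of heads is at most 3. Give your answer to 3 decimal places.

0.656

X ~ Binomial(6, 0.50); P(X ≤ 3) = Σ C(6,k) p^k (1−p)^(6−k) over k:
  k=0: C(6,0)·0.50^0·0.50^6 = 0.01562
  k=1: C(6,1)·0.50^1·0.50^5 = 0.09375
  k=2: C(6,2)·0.50^2·0.50^4 = 0.23438
  k=3: C(6,3)·0.50^3·0.50^3 = 0.31250
Total = 0.65625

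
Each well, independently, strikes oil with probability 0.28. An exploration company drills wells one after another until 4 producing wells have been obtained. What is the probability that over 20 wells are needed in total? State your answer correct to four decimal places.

0.1466

Needing more than 20 wells ⇔ fewer than 4 successes in the first 20. With X ~ Binomial(20, 0.28), P(Y > 20) = P(X ≤ 3).
  k=0: C(20,0)·0.28^0·0.72^20 = 0.001402
  k=1: C(20,1)·0.28^1·0.72^19 = 0.010902
  k=2: C(20,2)·0.28^2·0.72^18 = 0.040277
  k=3: C(20,3)·0.28^3·0.72^17 = 0.093979
P(X ≤ 3) = 0.146560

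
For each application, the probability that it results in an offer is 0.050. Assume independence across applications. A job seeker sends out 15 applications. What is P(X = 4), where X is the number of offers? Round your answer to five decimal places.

X ~ Binomial(n=15, p=0.05).
P(X=4) = C(15,4) · p^4 · (1−p)^11
= 1365 · 6.25e-06 · 0.5688 = 0.0048526

0.00485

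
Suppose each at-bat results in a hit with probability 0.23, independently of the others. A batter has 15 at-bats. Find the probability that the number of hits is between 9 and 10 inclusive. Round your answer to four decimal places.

X ~ Binomial(15, 0.23); P(9 ≤ X ≤ 10) = Σ C(15,k) p^k (1−p)^(15−k) over k:
  k=9: C(15,9)·0.23^9·0.77^6 = 0.001879
  k=10: C(15,10)·0.23^10·0.77^5 = 0.000337
Total = 0.002216

0.0022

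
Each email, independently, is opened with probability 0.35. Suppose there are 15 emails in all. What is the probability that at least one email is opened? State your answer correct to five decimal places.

0.99844

P(at least one) = 1 − P(none) = 1 − (1 − 0.35)^15
= 1 − 0.0015621 = 0.9984379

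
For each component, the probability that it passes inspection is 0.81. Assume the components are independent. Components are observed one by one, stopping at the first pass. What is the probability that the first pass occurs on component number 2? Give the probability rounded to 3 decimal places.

0.154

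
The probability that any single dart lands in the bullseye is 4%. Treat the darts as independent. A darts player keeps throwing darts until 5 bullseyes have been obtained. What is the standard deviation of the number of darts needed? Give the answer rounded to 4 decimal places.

Y = total darts until the fifth success; negative binomial with r=5, p=0.04.
SD(Y) = √[r(1−p)/p²] = √(3000.000000) = 54.772256

54.7723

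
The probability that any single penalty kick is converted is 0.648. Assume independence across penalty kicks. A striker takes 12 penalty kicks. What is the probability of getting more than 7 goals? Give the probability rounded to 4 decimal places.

0.5775

X ~ Binomial(12, 0.648); P(X ≥ 8) = Σ C(12,k) p^k (1−p)^(12−k) over k:
  k=8: C(12,8)·0.648^8·0.352^4 = 0.236252
  k=9: C(12,9)·0.648^9·0.352^3 = 0.193297
  k=10: C(12,10)·0.648^10·0.352^2 = 0.106753
  k=11: C(12,11)·0.648^11·0.352^1 = 0.035731
  k=12: C(12,12)·0.648^12·0.352^0 = 0.005482
Total = 0.577515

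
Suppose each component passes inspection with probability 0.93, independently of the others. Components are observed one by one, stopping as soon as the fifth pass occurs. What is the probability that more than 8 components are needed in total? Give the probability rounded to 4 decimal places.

0.0013

Needing more than 8 components ⇔ fewer than 5 successes in the first 8. With X ~ Binomial(8, 0.93), P(Y > 8) = P(X ≤ 4).
  k=0: C(8,0)·0.93^0·0.07^8 = 0.000000
  k=1: C(8,1)·0.93^1·0.07^7 = 0.000000
  k=2: C(8,2)·0.93^2·0.07^6 = 0.000003
  k=3: C(8,3)·0.93^3·0.07^5 = 0.000076
  k=4: C(8,4)·0.93^4·0.07^4 = 0.001257
P(X ≤ 4) = 0.001336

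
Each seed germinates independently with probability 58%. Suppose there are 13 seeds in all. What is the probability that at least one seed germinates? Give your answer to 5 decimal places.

P(at least one) = 1 − P(none) = 1 − (1 − 0.58)^13
= 1 − 0.0000127 = 0.9999873

0.99999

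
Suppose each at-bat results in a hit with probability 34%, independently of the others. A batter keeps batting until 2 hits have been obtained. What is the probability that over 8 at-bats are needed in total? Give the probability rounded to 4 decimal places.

0.1844

Needing more than 8 at-bats ⇔ fewer than 2 successes in the first 8. With X ~ Binomial(8, 0.34), P(Y > 8) = P(X ≤ 1).
  k=0: C(8,0)·0.34^0·0.66^8 = 0.036004
  k=1: C(8,1)·0.34^1·0.66^7 = 0.148380
P(X ≤ 1) = 0.184384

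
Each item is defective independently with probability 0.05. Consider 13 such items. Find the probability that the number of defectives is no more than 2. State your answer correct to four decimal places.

X ~ Binomial(13, 0.05); P(X ≤ 2) = Σ C(13,k) p^k (1−p)^(13−k) over k:
  k=0: C(13,0)·0.05^0·0.95^13 = 0.513342
  k=1: C(13,1)·0.05^1·0.95^12 = 0.351234
  k=2: C(13,2)·0.05^2·0.95^11 = 0.110916
Total = 0.975492

0.9755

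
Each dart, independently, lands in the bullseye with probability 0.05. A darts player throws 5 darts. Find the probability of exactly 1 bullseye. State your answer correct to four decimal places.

X ~ Binomial(n=5, p=0.05).
P(X=1) = C(5,1) · p^1 · (1−p)^4
= 5 · 0.05 · 0.81451 = 0.203627

0.2036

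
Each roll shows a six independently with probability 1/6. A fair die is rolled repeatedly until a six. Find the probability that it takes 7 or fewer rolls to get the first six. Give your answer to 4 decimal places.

Y = number of rolls to the first success; geometric, p = 0.166667.
P(Y ≤ 7) = 1 − (1−p)^7 = 1 − 0.279082 = 0.720918

0.7209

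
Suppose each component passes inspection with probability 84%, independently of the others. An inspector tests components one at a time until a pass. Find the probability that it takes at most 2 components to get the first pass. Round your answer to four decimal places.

Y = number of components to the first success; geometric, p = 0.84.
P(Y ≤ 2) = 1 − (1−p)^2 = 1 − 0.025600 = 0.974400

0.9744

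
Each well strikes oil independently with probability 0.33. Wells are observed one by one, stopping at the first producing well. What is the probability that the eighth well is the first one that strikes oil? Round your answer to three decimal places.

0.020

Geometric (trials to first success), p = 0.33.
P(Y = 8) = (1−p)^7 · p = 0.060607 · 0.33 = 0.02000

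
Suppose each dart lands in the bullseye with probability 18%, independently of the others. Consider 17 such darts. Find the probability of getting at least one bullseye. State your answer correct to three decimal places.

0.966

P(at least one) = 1 − P(none) = 1 − (1 − 0.18)^17
= 1 − 0.03426 = 0.96574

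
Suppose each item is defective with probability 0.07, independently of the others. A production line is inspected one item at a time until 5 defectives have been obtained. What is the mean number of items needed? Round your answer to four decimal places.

Y = total items until the fifth success; negative binomial with r=5, p=0.07.
E[Y] = r / p = 5 / 0.07 = 71.428571

71.4286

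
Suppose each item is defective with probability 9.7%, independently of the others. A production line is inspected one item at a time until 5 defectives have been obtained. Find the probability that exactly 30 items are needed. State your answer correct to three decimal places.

Y = trial on which the fifth success occurs; negative binomial, r=5, p=0.097.
P(Y=30) = C(29,4) · p^5 · (1−p)^25
= 23751 · 8.5873e-06 · 0.078018 = 0.01591

0.016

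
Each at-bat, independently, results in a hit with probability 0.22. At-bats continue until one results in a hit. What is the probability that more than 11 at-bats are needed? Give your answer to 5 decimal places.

0.06502

Y = number of at-bats to the first success; geometric, p = 0.22.
P(Y > 11) = P(first 11 all fail) = (1−p)^11 = 0.0650191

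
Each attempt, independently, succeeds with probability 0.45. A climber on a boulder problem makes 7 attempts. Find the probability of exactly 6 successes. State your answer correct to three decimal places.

0.032

X ~ Binomial(n=7, p=0.45).
P(X=6) = C(7,6) · p^6 · (1−p)^1
= 7 · 0.0083038 · 0.55 = 0.03197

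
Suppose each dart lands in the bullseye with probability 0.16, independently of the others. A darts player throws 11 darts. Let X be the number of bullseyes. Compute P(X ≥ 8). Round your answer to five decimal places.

X ~ Binomial(11, 0.16); P(X ≥ 8) = Σ C(11,k) p^k (1−p)^(11−k) over k:
  k=8: C(11,8)·0.16^8·0.84^3 = 0.0000420
  k=9: C(11,9)·0.16^9·0.84^2 = 0.0000027
  k=10: C(11,10)·0.16^10·0.84^1 = 0.0000001
  k=11: C(11,11)·0.16^11·0.84^0 = 0.0000000
Total = 0.0000448

0.00004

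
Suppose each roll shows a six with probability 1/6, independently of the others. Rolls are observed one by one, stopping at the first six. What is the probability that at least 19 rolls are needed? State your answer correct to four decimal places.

Y = number of rolls to the first success; geometric, p = 0.166667.
P(Y > 18) = P(first 18 all fail) = (1−p)^18 = 0.037561

0.0376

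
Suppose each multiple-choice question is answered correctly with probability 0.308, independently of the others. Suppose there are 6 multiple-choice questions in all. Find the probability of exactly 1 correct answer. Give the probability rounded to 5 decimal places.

0.29325

X ~ Binomial(n=6, p=0.308).
P(X=1) = C(6,1) · p^1 · (1−p)^5
= 6 · 0.308 · 0.15868 = 0.2932462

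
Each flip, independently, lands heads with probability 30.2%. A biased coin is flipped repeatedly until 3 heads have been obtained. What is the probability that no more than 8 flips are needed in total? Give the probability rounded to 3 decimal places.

0.453

Finishing within 8 flips ⇔ at least 3 successes in the first 8. With X ~ Binomial(8, 0.302), P(Y ≤ 8) = 1 − P(X ≤ 2).
  k=0: C(8,0)·0.302^0·0.698^8 = 0.05634
  k=1: C(8,1)·0.302^1·0.698^7 = 0.19502
  k=2: C(8,2)·0.302^2·0.698^6 = 0.29533
1 − 0.54669 = 0.45331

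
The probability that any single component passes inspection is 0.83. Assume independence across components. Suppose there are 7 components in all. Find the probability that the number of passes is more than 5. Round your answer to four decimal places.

X ~ Binomial(7, 0.83); P(X ≥ 6) = Σ C(7,k) p^k (1−p)^(7−k) over k:
  k=6: C(7,6)·0.83^6·0.17^1 = 0.389059
  k=7: C(7,7)·0.83^7·0.17^0 = 0.271361
Total = 0.660420

0.6604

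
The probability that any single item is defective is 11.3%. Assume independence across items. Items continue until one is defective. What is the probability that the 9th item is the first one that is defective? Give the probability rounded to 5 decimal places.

Geometric (trials to first success), p = 0.113.
P(Y = 9) = (1−p)^8 · p = 0.38317 · 0.113 = 0.0432980

0.04330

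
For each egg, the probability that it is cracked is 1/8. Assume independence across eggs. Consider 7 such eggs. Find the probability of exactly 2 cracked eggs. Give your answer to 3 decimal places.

X ~ Binomial(n=7, p=0.125).
P(X=2) = C(7,2) · p^2 · (1−p)^5
= 21 · 0.015625 · 0.51291 = 0.16830

0.168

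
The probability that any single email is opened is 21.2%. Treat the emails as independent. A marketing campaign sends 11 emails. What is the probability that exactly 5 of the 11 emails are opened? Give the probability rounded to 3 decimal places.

0.047

X ~ Binomial(n=11, p=0.212).
P(X=5) = C(11,5) · p^5 · (1−p)^6
= 462 · 0.00042823 · 0.23942 = 0.04737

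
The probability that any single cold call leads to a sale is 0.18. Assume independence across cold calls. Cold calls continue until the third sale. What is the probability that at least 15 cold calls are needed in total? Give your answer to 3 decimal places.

0.526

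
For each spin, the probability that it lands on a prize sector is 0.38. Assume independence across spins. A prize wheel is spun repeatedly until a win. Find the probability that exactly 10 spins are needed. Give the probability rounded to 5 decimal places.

Geometric (trials to first success), p = 0.38.
P(Y = 10) = (1−p)^9 · p = 0.013537 · 0.38 = 0.0051441

0.00514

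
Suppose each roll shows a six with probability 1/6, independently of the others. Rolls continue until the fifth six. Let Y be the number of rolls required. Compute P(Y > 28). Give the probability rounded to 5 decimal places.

0.48948

Needing more than 28 rolls ⇔ fewer than 5 successes in the first 28. With X ~ Binomial(28, 0.166667), P(Y > 28) = P(X ≤ 4).
  k=0: C(28,0)·0.166667^0·0.833333^28 = 0.0060663
  k=1: C(28,1)·0.166667^1·0.833333^27 = 0.0339714
  k=2: C(28,2)·0.166667^2·0.833333^26 = 0.0917227
  k=3: C(28,3)·0.166667^3·0.833333^25 = 0.1589860
  k=4: C(28,4)·0.166667^4·0.833333^24 = 0.1987325
P(X ≤ 4) = 0.4894790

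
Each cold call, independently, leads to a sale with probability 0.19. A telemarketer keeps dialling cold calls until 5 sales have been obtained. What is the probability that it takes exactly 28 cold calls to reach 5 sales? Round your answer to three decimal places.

0.034

Y = trial on which the fifth success occurs; negative binomial, r=5, p=0.19.
P(Y=28) = C(27,4) · p^5 · (1−p)^23
= 17550 · 0.00024761 · 0.0078552 = 0.03414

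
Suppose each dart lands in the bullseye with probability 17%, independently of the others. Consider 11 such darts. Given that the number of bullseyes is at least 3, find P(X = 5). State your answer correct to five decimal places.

X ~ Binomial(11, 0.17). Want P(X=5 | X≥3) = P(X=5) / P(X≥3).
P(X=5) = C(11,5)·0.17^5·0.83^6 = 0.0214464
P(X≥3) = 1 − 0.1287831 − 0.2901500 − 0.2971415 = 0.2839254
Ratio = 0.0214464 / 0.2839254 = 0.0755355

0.07554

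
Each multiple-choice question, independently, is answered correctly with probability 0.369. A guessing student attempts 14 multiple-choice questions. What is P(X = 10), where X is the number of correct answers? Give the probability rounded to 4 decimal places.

0.0074

X ~ Binomial(n=14, p=0.369).
P(X=10) = C(14,10) · p^10 · (1−p)^4
= 1001 · 4.6802e-05 · 0.15853 = 0.007427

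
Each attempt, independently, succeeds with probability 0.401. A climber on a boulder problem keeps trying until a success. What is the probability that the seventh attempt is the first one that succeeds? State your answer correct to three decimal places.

0.019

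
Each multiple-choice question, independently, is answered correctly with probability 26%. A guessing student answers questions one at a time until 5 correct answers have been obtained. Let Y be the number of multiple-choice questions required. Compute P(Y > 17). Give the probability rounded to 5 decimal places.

Needing more than 17 multiple-choice questions ⇔ fewer than 5 successes in the first 17. With X ~ Binomial(17, 0.26), P(Y > 17) = P(X ≤ 4).
  k=0: C(17,0)·0.26^0·0.74^17 = 0.0059833
  k=1: C(17,1)·0.26^1·0.74^16 = 0.0357380
  k=2: C(17,2)·0.26^2·0.74^15 = 0.1004527
  k=3: C(17,3)·0.26^3·0.74^14 = 0.1764709
  k=4: C(17,4)·0.26^4·0.74^13 = 0.2170115
P(X ≤ 4) = 0.5356562

0.53566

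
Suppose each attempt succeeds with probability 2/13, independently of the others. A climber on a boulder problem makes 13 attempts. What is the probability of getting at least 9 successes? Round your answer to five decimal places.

X ~ Binomial(13, 0.153846); P(X ≥ 9) = Σ C(13,k) p^k (1−p)^(13−k) over k:
  k=9: C(13,9)·0.153846^9·0.846154^4 = 0.0000177
  k=10: C(13,10)·0.153846^10·0.846154^3 = 0.0000013
  k=11: C(13,11)·0.153846^11·0.846154^2 = 0.0000001
  k=12: C(13,12)·0.153846^12·0.846154^1 = 0.0000000
  k=13: C(13,13)·0.153846^13·0.846154^0 = 0.0000000
Total = 0.0000190

0.00002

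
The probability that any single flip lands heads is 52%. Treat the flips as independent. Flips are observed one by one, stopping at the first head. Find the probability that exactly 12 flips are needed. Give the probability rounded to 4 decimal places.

0.0002

Geometric (trials to first success), p = 0.52.
P(Y = 12) = (1−p)^11 · p = 0.00031164 · 0.52 = 0.000162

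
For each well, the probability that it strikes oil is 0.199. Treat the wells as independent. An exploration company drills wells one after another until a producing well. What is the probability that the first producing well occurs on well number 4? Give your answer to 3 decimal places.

0.102

Geometric (trials to first success), p = 0.199.
P(Y = 4) = (1−p)^3 · p = 0.51392 · 0.199 = 0.10227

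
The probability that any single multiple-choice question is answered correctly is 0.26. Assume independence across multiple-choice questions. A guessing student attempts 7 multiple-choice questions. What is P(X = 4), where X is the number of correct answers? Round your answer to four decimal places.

0.0648

X ~ Binomial(n=7, p=0.26).
P(X=4) = C(7,4) · p^4 · (1−p)^3
= 35 · 0.0045698 · 0.40522 = 0.064812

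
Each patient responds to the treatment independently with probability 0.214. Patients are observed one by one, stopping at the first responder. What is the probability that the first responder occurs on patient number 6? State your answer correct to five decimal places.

0.06420

Geometric (trials to first success), p = 0.214.
P(Y = 6) = (1−p)^5 · p = 0.29999 · 0.214 = 0.0641987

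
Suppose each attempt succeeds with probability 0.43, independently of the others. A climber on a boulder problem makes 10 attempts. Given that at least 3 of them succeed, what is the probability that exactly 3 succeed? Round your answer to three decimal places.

0.213

X ~ Binomial(10, 0.43). Want P(X=3 | X≥3) = P(X=3) / P(X≥3).
P(X=3) = C(10,3)·0.43^3·0.57^7 = 0.18651
P(X≥3) = 1 − 0.00362 − 0.02731 − 0.09271 = 0.87635
Ratio = 0.18651 / 0.87635 = 0.21283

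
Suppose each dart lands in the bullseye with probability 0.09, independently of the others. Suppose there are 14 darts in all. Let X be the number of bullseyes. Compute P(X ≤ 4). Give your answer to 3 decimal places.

0.994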